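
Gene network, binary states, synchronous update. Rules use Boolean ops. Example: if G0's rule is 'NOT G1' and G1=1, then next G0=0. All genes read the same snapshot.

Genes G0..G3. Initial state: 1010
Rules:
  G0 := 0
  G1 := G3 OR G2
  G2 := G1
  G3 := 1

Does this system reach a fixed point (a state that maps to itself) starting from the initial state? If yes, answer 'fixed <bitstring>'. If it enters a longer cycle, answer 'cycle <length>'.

Answer: fixed 0111

Derivation:
Step 0: 1010
Step 1: G0=0(const) G1=G3|G2=0|1=1 G2=G1=0 G3=1(const) -> 0101
Step 2: G0=0(const) G1=G3|G2=1|0=1 G2=G1=1 G3=1(const) -> 0111
Step 3: G0=0(const) G1=G3|G2=1|1=1 G2=G1=1 G3=1(const) -> 0111
Fixed point reached at step 2: 0111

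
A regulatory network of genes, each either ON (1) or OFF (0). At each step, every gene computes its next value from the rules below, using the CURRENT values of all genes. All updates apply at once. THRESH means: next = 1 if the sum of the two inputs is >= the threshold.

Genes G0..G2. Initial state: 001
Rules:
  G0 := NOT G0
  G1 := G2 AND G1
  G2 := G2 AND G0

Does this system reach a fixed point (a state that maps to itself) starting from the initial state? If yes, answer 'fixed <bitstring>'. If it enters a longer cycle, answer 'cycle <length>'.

Answer: cycle 2

Derivation:
Step 0: 001
Step 1: G0=NOT G0=NOT 0=1 G1=G2&G1=1&0=0 G2=G2&G0=1&0=0 -> 100
Step 2: G0=NOT G0=NOT 1=0 G1=G2&G1=0&0=0 G2=G2&G0=0&1=0 -> 000
Step 3: G0=NOT G0=NOT 0=1 G1=G2&G1=0&0=0 G2=G2&G0=0&0=0 -> 100
Cycle of length 2 starting at step 1 -> no fixed point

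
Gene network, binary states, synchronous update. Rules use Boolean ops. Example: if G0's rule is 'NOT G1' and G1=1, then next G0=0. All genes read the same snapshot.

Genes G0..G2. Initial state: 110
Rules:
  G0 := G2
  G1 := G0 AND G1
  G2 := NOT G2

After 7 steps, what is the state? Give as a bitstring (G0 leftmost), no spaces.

Step 1: G0=G2=0 G1=G0&G1=1&1=1 G2=NOT G2=NOT 0=1 -> 011
Step 2: G0=G2=1 G1=G0&G1=0&1=0 G2=NOT G2=NOT 1=0 -> 100
Step 3: G0=G2=0 G1=G0&G1=1&0=0 G2=NOT G2=NOT 0=1 -> 001
Step 4: G0=G2=1 G1=G0&G1=0&0=0 G2=NOT G2=NOT 1=0 -> 100
Step 5: G0=G2=0 G1=G0&G1=1&0=0 G2=NOT G2=NOT 0=1 -> 001
Step 6: G0=G2=1 G1=G0&G1=0&0=0 G2=NOT G2=NOT 1=0 -> 100
Step 7: G0=G2=0 G1=G0&G1=1&0=0 G2=NOT G2=NOT 0=1 -> 001

001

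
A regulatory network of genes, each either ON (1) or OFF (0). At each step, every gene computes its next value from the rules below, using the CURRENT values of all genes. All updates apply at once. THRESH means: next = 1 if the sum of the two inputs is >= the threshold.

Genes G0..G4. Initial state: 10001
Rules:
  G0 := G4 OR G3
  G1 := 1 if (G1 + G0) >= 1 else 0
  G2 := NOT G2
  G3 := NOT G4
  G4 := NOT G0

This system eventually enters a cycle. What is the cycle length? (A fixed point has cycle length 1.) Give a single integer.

Step 0: 10001
Step 1: G0=G4|G3=1|0=1 G1=(0+1>=1)=1 G2=NOT G2=NOT 0=1 G3=NOT G4=NOT 1=0 G4=NOT G0=NOT 1=0 -> 11100
Step 2: G0=G4|G3=0|0=0 G1=(1+1>=1)=1 G2=NOT G2=NOT 1=0 G3=NOT G4=NOT 0=1 G4=NOT G0=NOT 1=0 -> 01010
Step 3: G0=G4|G3=0|1=1 G1=(1+0>=1)=1 G2=NOT G2=NOT 0=1 G3=NOT G4=NOT 0=1 G4=NOT G0=NOT 0=1 -> 11111
Step 4: G0=G4|G3=1|1=1 G1=(1+1>=1)=1 G2=NOT G2=NOT 1=0 G3=NOT G4=NOT 1=0 G4=NOT G0=NOT 1=0 -> 11000
Step 5: G0=G4|G3=0|0=0 G1=(1+1>=1)=1 G2=NOT G2=NOT 0=1 G3=NOT G4=NOT 0=1 G4=NOT G0=NOT 1=0 -> 01110
Step 6: G0=G4|G3=0|1=1 G1=(1+0>=1)=1 G2=NOT G2=NOT 1=0 G3=NOT G4=NOT 0=1 G4=NOT G0=NOT 0=1 -> 11011
Step 7: G0=G4|G3=1|1=1 G1=(1+1>=1)=1 G2=NOT G2=NOT 0=1 G3=NOT G4=NOT 1=0 G4=NOT G0=NOT 1=0 -> 11100
State from step 7 equals state from step 1 -> cycle length 6

Answer: 6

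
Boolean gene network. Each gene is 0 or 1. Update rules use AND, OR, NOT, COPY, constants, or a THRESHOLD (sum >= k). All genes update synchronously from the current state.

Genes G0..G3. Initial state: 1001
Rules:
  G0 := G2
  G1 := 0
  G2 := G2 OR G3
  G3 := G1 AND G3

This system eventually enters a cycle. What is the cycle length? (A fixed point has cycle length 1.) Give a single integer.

Answer: 1

Derivation:
Step 0: 1001
Step 1: G0=G2=0 G1=0(const) G2=G2|G3=0|1=1 G3=G1&G3=0&1=0 -> 0010
Step 2: G0=G2=1 G1=0(const) G2=G2|G3=1|0=1 G3=G1&G3=0&0=0 -> 1010
Step 3: G0=G2=1 G1=0(const) G2=G2|G3=1|0=1 G3=G1&G3=0&0=0 -> 1010
State from step 3 equals state from step 2 -> cycle length 1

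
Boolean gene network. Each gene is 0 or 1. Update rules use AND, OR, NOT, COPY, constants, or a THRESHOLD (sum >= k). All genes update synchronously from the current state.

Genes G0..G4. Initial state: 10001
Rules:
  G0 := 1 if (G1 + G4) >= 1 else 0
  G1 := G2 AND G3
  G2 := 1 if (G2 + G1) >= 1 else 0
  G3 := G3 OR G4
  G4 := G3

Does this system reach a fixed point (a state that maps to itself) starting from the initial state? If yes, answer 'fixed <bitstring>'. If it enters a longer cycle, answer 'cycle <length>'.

Answer: fixed 10011

Derivation:
Step 0: 10001
Step 1: G0=(0+1>=1)=1 G1=G2&G3=0&0=0 G2=(0+0>=1)=0 G3=G3|G4=0|1=1 G4=G3=0 -> 10010
Step 2: G0=(0+0>=1)=0 G1=G2&G3=0&1=0 G2=(0+0>=1)=0 G3=G3|G4=1|0=1 G4=G3=1 -> 00011
Step 3: G0=(0+1>=1)=1 G1=G2&G3=0&1=0 G2=(0+0>=1)=0 G3=G3|G4=1|1=1 G4=G3=1 -> 10011
Step 4: G0=(0+1>=1)=1 G1=G2&G3=0&1=0 G2=(0+0>=1)=0 G3=G3|G4=1|1=1 G4=G3=1 -> 10011
Fixed point reached at step 3: 10011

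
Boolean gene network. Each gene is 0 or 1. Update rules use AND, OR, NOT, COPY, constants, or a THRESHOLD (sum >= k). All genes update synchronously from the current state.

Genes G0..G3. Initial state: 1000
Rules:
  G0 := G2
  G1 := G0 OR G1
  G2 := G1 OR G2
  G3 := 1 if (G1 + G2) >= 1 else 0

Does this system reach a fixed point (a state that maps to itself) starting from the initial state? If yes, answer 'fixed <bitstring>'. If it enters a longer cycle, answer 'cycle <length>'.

Answer: fixed 1111

Derivation:
Step 0: 1000
Step 1: G0=G2=0 G1=G0|G1=1|0=1 G2=G1|G2=0|0=0 G3=(0+0>=1)=0 -> 0100
Step 2: G0=G2=0 G1=G0|G1=0|1=1 G2=G1|G2=1|0=1 G3=(1+0>=1)=1 -> 0111
Step 3: G0=G2=1 G1=G0|G1=0|1=1 G2=G1|G2=1|1=1 G3=(1+1>=1)=1 -> 1111
Step 4: G0=G2=1 G1=G0|G1=1|1=1 G2=G1|G2=1|1=1 G3=(1+1>=1)=1 -> 1111
Fixed point reached at step 3: 1111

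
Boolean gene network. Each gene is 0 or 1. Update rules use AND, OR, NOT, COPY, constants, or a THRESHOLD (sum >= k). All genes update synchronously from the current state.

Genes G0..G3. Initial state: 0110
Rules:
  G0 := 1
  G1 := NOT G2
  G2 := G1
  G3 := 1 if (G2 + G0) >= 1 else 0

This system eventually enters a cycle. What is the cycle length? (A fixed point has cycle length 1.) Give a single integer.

Answer: 4

Derivation:
Step 0: 0110
Step 1: G0=1(const) G1=NOT G2=NOT 1=0 G2=G1=1 G3=(1+0>=1)=1 -> 1011
Step 2: G0=1(const) G1=NOT G2=NOT 1=0 G2=G1=0 G3=(1+1>=1)=1 -> 1001
Step 3: G0=1(const) G1=NOT G2=NOT 0=1 G2=G1=0 G3=(0+1>=1)=1 -> 1101
Step 4: G0=1(const) G1=NOT G2=NOT 0=1 G2=G1=1 G3=(0+1>=1)=1 -> 1111
Step 5: G0=1(const) G1=NOT G2=NOT 1=0 G2=G1=1 G3=(1+1>=1)=1 -> 1011
State from step 5 equals state from step 1 -> cycle length 4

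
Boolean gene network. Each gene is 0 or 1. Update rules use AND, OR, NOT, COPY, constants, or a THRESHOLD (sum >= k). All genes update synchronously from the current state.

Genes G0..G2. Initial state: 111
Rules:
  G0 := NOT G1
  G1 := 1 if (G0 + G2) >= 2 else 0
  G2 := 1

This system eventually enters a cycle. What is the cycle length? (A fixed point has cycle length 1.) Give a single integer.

Step 0: 111
Step 1: G0=NOT G1=NOT 1=0 G1=(1+1>=2)=1 G2=1(const) -> 011
Step 2: G0=NOT G1=NOT 1=0 G1=(0+1>=2)=0 G2=1(const) -> 001
Step 3: G0=NOT G1=NOT 0=1 G1=(0+1>=2)=0 G2=1(const) -> 101
Step 4: G0=NOT G1=NOT 0=1 G1=(1+1>=2)=1 G2=1(const) -> 111
State from step 4 equals state from step 0 -> cycle length 4

Answer: 4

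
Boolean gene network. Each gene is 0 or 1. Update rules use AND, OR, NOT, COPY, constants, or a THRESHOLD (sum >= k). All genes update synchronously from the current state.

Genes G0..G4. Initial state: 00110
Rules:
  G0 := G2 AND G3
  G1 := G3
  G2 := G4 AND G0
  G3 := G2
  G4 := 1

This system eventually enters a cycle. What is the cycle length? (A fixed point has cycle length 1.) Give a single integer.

Answer: 1

Derivation:
Step 0: 00110
Step 1: G0=G2&G3=1&1=1 G1=G3=1 G2=G4&G0=0&0=0 G3=G2=1 G4=1(const) -> 11011
Step 2: G0=G2&G3=0&1=0 G1=G3=1 G2=G4&G0=1&1=1 G3=G2=0 G4=1(const) -> 01101
Step 3: G0=G2&G3=1&0=0 G1=G3=0 G2=G4&G0=1&0=0 G3=G2=1 G4=1(const) -> 00011
Step 4: G0=G2&G3=0&1=0 G1=G3=1 G2=G4&G0=1&0=0 G3=G2=0 G4=1(const) -> 01001
Step 5: G0=G2&G3=0&0=0 G1=G3=0 G2=G4&G0=1&0=0 G3=G2=0 G4=1(const) -> 00001
Step 6: G0=G2&G3=0&0=0 G1=G3=0 G2=G4&G0=1&0=0 G3=G2=0 G4=1(const) -> 00001
State from step 6 equals state from step 5 -> cycle length 1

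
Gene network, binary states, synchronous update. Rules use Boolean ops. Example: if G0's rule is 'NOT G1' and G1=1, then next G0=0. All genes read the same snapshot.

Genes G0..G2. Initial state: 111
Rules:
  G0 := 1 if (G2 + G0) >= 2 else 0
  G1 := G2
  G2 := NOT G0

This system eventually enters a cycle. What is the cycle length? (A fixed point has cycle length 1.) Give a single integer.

Step 0: 111
Step 1: G0=(1+1>=2)=1 G1=G2=1 G2=NOT G0=NOT 1=0 -> 110
Step 2: G0=(0+1>=2)=0 G1=G2=0 G2=NOT G0=NOT 1=0 -> 000
Step 3: G0=(0+0>=2)=0 G1=G2=0 G2=NOT G0=NOT 0=1 -> 001
Step 4: G0=(1+0>=2)=0 G1=G2=1 G2=NOT G0=NOT 0=1 -> 011
Step 5: G0=(1+0>=2)=0 G1=G2=1 G2=NOT G0=NOT 0=1 -> 011
State from step 5 equals state from step 4 -> cycle length 1

Answer: 1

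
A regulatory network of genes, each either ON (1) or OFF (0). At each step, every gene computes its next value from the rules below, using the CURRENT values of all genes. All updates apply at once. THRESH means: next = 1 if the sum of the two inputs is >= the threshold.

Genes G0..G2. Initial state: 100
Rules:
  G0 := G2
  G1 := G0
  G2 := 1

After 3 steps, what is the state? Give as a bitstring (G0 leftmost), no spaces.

Step 1: G0=G2=0 G1=G0=1 G2=1(const) -> 011
Step 2: G0=G2=1 G1=G0=0 G2=1(const) -> 101
Step 3: G0=G2=1 G1=G0=1 G2=1(const) -> 111

111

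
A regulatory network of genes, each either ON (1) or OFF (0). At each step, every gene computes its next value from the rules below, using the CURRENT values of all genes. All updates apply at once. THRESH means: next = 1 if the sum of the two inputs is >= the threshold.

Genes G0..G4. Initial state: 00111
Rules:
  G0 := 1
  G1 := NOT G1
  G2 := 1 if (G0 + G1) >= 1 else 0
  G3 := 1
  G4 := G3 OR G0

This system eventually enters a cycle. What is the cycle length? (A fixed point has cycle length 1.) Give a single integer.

Step 0: 00111
Step 1: G0=1(const) G1=NOT G1=NOT 0=1 G2=(0+0>=1)=0 G3=1(const) G4=G3|G0=1|0=1 -> 11011
Step 2: G0=1(const) G1=NOT G1=NOT 1=0 G2=(1+1>=1)=1 G3=1(const) G4=G3|G0=1|1=1 -> 10111
Step 3: G0=1(const) G1=NOT G1=NOT 0=1 G2=(1+0>=1)=1 G3=1(const) G4=G3|G0=1|1=1 -> 11111
Step 4: G0=1(const) G1=NOT G1=NOT 1=0 G2=(1+1>=1)=1 G3=1(const) G4=G3|G0=1|1=1 -> 10111
State from step 4 equals state from step 2 -> cycle length 2

Answer: 2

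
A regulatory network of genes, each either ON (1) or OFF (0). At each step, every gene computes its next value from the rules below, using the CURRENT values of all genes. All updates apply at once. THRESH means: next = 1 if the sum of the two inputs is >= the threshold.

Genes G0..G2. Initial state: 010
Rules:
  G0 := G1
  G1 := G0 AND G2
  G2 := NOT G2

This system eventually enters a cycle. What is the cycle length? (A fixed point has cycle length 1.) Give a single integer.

Step 0: 010
Step 1: G0=G1=1 G1=G0&G2=0&0=0 G2=NOT G2=NOT 0=1 -> 101
Step 2: G0=G1=0 G1=G0&G2=1&1=1 G2=NOT G2=NOT 1=0 -> 010
State from step 2 equals state from step 0 -> cycle length 2

Answer: 2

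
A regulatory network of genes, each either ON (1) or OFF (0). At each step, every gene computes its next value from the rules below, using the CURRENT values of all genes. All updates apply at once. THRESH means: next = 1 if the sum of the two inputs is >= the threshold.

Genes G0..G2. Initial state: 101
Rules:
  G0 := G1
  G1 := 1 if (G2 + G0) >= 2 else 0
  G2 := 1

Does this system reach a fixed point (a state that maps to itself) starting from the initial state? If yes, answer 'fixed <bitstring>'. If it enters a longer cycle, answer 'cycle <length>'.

Step 0: 101
Step 1: G0=G1=0 G1=(1+1>=2)=1 G2=1(const) -> 011
Step 2: G0=G1=1 G1=(1+0>=2)=0 G2=1(const) -> 101
Cycle of length 2 starting at step 0 -> no fixed point

Answer: cycle 2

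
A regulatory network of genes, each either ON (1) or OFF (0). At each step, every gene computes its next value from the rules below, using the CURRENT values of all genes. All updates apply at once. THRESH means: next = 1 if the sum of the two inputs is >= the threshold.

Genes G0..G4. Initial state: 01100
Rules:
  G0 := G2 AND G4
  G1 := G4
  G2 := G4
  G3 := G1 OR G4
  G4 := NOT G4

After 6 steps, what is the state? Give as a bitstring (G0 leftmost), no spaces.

Step 1: G0=G2&G4=1&0=0 G1=G4=0 G2=G4=0 G3=G1|G4=1|0=1 G4=NOT G4=NOT 0=1 -> 00011
Step 2: G0=G2&G4=0&1=0 G1=G4=1 G2=G4=1 G3=G1|G4=0|1=1 G4=NOT G4=NOT 1=0 -> 01110
Step 3: G0=G2&G4=1&0=0 G1=G4=0 G2=G4=0 G3=G1|G4=1|0=1 G4=NOT G4=NOT 0=1 -> 00011
Step 4: G0=G2&G4=0&1=0 G1=G4=1 G2=G4=1 G3=G1|G4=0|1=1 G4=NOT G4=NOT 1=0 -> 01110
Step 5: G0=G2&G4=1&0=0 G1=G4=0 G2=G4=0 G3=G1|G4=1|0=1 G4=NOT G4=NOT 0=1 -> 00011
Step 6: G0=G2&G4=0&1=0 G1=G4=1 G2=G4=1 G3=G1|G4=0|1=1 G4=NOT G4=NOT 1=0 -> 01110

01110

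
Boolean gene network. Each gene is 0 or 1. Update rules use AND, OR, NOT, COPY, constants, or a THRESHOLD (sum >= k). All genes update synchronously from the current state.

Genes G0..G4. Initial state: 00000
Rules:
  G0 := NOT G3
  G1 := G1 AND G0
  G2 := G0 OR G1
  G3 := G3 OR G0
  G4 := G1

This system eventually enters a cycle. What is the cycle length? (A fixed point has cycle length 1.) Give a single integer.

Answer: 1

Derivation:
Step 0: 00000
Step 1: G0=NOT G3=NOT 0=1 G1=G1&G0=0&0=0 G2=G0|G1=0|0=0 G3=G3|G0=0|0=0 G4=G1=0 -> 10000
Step 2: G0=NOT G3=NOT 0=1 G1=G1&G0=0&1=0 G2=G0|G1=1|0=1 G3=G3|G0=0|1=1 G4=G1=0 -> 10110
Step 3: G0=NOT G3=NOT 1=0 G1=G1&G0=0&1=0 G2=G0|G1=1|0=1 G3=G3|G0=1|1=1 G4=G1=0 -> 00110
Step 4: G0=NOT G3=NOT 1=0 G1=G1&G0=0&0=0 G2=G0|G1=0|0=0 G3=G3|G0=1|0=1 G4=G1=0 -> 00010
Step 5: G0=NOT G3=NOT 1=0 G1=G1&G0=0&0=0 G2=G0|G1=0|0=0 G3=G3|G0=1|0=1 G4=G1=0 -> 00010
State from step 5 equals state from step 4 -> cycle length 1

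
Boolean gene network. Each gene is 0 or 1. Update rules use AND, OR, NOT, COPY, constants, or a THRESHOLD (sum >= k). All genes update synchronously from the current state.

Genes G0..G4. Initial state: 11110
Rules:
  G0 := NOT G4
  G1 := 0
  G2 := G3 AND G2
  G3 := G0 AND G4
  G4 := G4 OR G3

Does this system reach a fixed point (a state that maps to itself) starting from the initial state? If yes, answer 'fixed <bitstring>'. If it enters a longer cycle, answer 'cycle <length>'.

Answer: fixed 00001

Derivation:
Step 0: 11110
Step 1: G0=NOT G4=NOT 0=1 G1=0(const) G2=G3&G2=1&1=1 G3=G0&G4=1&0=0 G4=G4|G3=0|1=1 -> 10101
Step 2: G0=NOT G4=NOT 1=0 G1=0(const) G2=G3&G2=0&1=0 G3=G0&G4=1&1=1 G4=G4|G3=1|0=1 -> 00011
Step 3: G0=NOT G4=NOT 1=0 G1=0(const) G2=G3&G2=1&0=0 G3=G0&G4=0&1=0 G4=G4|G3=1|1=1 -> 00001
Step 4: G0=NOT G4=NOT 1=0 G1=0(const) G2=G3&G2=0&0=0 G3=G0&G4=0&1=0 G4=G4|G3=1|0=1 -> 00001
Fixed point reached at step 3: 00001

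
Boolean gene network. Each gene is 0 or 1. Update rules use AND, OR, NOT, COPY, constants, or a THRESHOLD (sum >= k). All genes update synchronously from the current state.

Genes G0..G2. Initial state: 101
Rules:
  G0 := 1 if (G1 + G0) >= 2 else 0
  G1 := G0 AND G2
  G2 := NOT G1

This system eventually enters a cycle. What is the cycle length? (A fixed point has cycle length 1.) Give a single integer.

Answer: 1

Derivation:
Step 0: 101
Step 1: G0=(0+1>=2)=0 G1=G0&G2=1&1=1 G2=NOT G1=NOT 0=1 -> 011
Step 2: G0=(1+0>=2)=0 G1=G0&G2=0&1=0 G2=NOT G1=NOT 1=0 -> 000
Step 3: G0=(0+0>=2)=0 G1=G0&G2=0&0=0 G2=NOT G1=NOT 0=1 -> 001
Step 4: G0=(0+0>=2)=0 G1=G0&G2=0&1=0 G2=NOT G1=NOT 0=1 -> 001
State from step 4 equals state from step 3 -> cycle length 1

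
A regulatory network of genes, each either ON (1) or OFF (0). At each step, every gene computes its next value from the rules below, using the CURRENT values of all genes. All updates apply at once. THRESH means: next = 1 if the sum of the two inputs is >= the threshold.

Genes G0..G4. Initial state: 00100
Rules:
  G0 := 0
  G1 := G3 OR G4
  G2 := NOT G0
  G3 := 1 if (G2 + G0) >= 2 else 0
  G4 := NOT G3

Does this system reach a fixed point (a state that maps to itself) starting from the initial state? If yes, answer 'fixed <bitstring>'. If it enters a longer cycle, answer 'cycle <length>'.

Answer: fixed 01101

Derivation:
Step 0: 00100
Step 1: G0=0(const) G1=G3|G4=0|0=0 G2=NOT G0=NOT 0=1 G3=(1+0>=2)=0 G4=NOT G3=NOT 0=1 -> 00101
Step 2: G0=0(const) G1=G3|G4=0|1=1 G2=NOT G0=NOT 0=1 G3=(1+0>=2)=0 G4=NOT G3=NOT 0=1 -> 01101
Step 3: G0=0(const) G1=G3|G4=0|1=1 G2=NOT G0=NOT 0=1 G3=(1+0>=2)=0 G4=NOT G3=NOT 0=1 -> 01101
Fixed point reached at step 2: 01101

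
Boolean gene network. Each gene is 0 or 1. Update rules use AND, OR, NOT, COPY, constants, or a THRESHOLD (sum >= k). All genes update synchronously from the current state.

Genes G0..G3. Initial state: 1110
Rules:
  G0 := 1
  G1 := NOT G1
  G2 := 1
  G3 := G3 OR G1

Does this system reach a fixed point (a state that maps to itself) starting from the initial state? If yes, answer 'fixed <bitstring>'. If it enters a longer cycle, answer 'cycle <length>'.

Answer: cycle 2

Derivation:
Step 0: 1110
Step 1: G0=1(const) G1=NOT G1=NOT 1=0 G2=1(const) G3=G3|G1=0|1=1 -> 1011
Step 2: G0=1(const) G1=NOT G1=NOT 0=1 G2=1(const) G3=G3|G1=1|0=1 -> 1111
Step 3: G0=1(const) G1=NOT G1=NOT 1=0 G2=1(const) G3=G3|G1=1|1=1 -> 1011
Cycle of length 2 starting at step 1 -> no fixed point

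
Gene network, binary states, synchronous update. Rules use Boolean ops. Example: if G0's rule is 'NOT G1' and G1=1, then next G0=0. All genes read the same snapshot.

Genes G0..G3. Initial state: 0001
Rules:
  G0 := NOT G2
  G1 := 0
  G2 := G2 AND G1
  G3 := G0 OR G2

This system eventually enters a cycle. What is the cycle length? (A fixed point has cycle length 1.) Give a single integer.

Answer: 1

Derivation:
Step 0: 0001
Step 1: G0=NOT G2=NOT 0=1 G1=0(const) G2=G2&G1=0&0=0 G3=G0|G2=0|0=0 -> 1000
Step 2: G0=NOT G2=NOT 0=1 G1=0(const) G2=G2&G1=0&0=0 G3=G0|G2=1|0=1 -> 1001
Step 3: G0=NOT G2=NOT 0=1 G1=0(const) G2=G2&G1=0&0=0 G3=G0|G2=1|0=1 -> 1001
State from step 3 equals state from step 2 -> cycle length 1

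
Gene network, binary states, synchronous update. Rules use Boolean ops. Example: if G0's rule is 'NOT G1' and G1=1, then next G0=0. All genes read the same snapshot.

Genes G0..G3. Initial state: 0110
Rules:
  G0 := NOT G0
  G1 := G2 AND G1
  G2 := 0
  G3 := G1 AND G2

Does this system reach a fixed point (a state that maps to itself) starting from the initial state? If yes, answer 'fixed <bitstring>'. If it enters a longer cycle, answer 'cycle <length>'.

Step 0: 0110
Step 1: G0=NOT G0=NOT 0=1 G1=G2&G1=1&1=1 G2=0(const) G3=G1&G2=1&1=1 -> 1101
Step 2: G0=NOT G0=NOT 1=0 G1=G2&G1=0&1=0 G2=0(const) G3=G1&G2=1&0=0 -> 0000
Step 3: G0=NOT G0=NOT 0=1 G1=G2&G1=0&0=0 G2=0(const) G3=G1&G2=0&0=0 -> 1000
Step 4: G0=NOT G0=NOT 1=0 G1=G2&G1=0&0=0 G2=0(const) G3=G1&G2=0&0=0 -> 0000
Cycle of length 2 starting at step 2 -> no fixed point

Answer: cycle 2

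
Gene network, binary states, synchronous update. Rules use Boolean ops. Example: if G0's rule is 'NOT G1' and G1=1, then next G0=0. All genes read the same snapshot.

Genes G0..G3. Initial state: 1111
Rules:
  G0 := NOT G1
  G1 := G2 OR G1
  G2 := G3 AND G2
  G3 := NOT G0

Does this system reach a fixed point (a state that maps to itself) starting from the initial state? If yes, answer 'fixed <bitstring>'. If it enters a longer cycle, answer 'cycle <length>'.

Answer: fixed 0101

Derivation:
Step 0: 1111
Step 1: G0=NOT G1=NOT 1=0 G1=G2|G1=1|1=1 G2=G3&G2=1&1=1 G3=NOT G0=NOT 1=0 -> 0110
Step 2: G0=NOT G1=NOT 1=0 G1=G2|G1=1|1=1 G2=G3&G2=0&1=0 G3=NOT G0=NOT 0=1 -> 0101
Step 3: G0=NOT G1=NOT 1=0 G1=G2|G1=0|1=1 G2=G3&G2=1&0=0 G3=NOT G0=NOT 0=1 -> 0101
Fixed point reached at step 2: 0101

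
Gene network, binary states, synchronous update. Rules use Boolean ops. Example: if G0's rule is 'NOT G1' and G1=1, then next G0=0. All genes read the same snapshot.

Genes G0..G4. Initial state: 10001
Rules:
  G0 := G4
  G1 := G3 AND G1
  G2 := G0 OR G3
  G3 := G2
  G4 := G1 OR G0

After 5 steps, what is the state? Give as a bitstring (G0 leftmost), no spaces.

Step 1: G0=G4=1 G1=G3&G1=0&0=0 G2=G0|G3=1|0=1 G3=G2=0 G4=G1|G0=0|1=1 -> 10101
Step 2: G0=G4=1 G1=G3&G1=0&0=0 G2=G0|G3=1|0=1 G3=G2=1 G4=G1|G0=0|1=1 -> 10111
Step 3: G0=G4=1 G1=G3&G1=1&0=0 G2=G0|G3=1|1=1 G3=G2=1 G4=G1|G0=0|1=1 -> 10111
Step 4: G0=G4=1 G1=G3&G1=1&0=0 G2=G0|G3=1|1=1 G3=G2=1 G4=G1|G0=0|1=1 -> 10111
Step 5: G0=G4=1 G1=G3&G1=1&0=0 G2=G0|G3=1|1=1 G3=G2=1 G4=G1|G0=0|1=1 -> 10111

10111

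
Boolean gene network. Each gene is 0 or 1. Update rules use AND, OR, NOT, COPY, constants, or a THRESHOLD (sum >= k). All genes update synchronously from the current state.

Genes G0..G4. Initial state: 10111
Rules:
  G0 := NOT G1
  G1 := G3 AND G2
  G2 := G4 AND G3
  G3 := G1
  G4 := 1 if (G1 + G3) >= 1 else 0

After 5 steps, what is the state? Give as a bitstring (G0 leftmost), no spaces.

Step 1: G0=NOT G1=NOT 0=1 G1=G3&G2=1&1=1 G2=G4&G3=1&1=1 G3=G1=0 G4=(0+1>=1)=1 -> 11101
Step 2: G0=NOT G1=NOT 1=0 G1=G3&G2=0&1=0 G2=G4&G3=1&0=0 G3=G1=1 G4=(1+0>=1)=1 -> 00011
Step 3: G0=NOT G1=NOT 0=1 G1=G3&G2=1&0=0 G2=G4&G3=1&1=1 G3=G1=0 G4=(0+1>=1)=1 -> 10101
Step 4: G0=NOT G1=NOT 0=1 G1=G3&G2=0&1=0 G2=G4&G3=1&0=0 G3=G1=0 G4=(0+0>=1)=0 -> 10000
Step 5: G0=NOT G1=NOT 0=1 G1=G3&G2=0&0=0 G2=G4&G3=0&0=0 G3=G1=0 G4=(0+0>=1)=0 -> 10000

10000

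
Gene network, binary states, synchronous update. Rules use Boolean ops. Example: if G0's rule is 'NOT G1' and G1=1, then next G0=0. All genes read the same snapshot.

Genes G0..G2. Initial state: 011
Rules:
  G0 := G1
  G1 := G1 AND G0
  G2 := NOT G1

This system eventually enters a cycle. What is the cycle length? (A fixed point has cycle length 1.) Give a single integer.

Step 0: 011
Step 1: G0=G1=1 G1=G1&G0=1&0=0 G2=NOT G1=NOT 1=0 -> 100
Step 2: G0=G1=0 G1=G1&G0=0&1=0 G2=NOT G1=NOT 0=1 -> 001
Step 3: G0=G1=0 G1=G1&G0=0&0=0 G2=NOT G1=NOT 0=1 -> 001
State from step 3 equals state from step 2 -> cycle length 1

Answer: 1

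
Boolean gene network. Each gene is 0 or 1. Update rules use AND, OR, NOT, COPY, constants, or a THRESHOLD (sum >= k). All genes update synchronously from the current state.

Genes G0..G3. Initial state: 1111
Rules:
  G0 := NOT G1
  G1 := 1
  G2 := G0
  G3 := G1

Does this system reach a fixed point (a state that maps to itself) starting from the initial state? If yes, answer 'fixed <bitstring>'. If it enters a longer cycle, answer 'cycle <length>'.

Answer: fixed 0101

Derivation:
Step 0: 1111
Step 1: G0=NOT G1=NOT 1=0 G1=1(const) G2=G0=1 G3=G1=1 -> 0111
Step 2: G0=NOT G1=NOT 1=0 G1=1(const) G2=G0=0 G3=G1=1 -> 0101
Step 3: G0=NOT G1=NOT 1=0 G1=1(const) G2=G0=0 G3=G1=1 -> 0101
Fixed point reached at step 2: 0101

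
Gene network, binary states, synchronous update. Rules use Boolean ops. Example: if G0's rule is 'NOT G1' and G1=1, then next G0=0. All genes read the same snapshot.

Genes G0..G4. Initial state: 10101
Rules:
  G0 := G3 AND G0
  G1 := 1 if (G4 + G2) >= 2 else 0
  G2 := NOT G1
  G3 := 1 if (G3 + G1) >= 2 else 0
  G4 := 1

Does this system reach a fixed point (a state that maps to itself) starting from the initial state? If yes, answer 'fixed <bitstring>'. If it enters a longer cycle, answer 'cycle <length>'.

Answer: cycle 4

Derivation:
Step 0: 10101
Step 1: G0=G3&G0=0&1=0 G1=(1+1>=2)=1 G2=NOT G1=NOT 0=1 G3=(0+0>=2)=0 G4=1(const) -> 01101
Step 2: G0=G3&G0=0&0=0 G1=(1+1>=2)=1 G2=NOT G1=NOT 1=0 G3=(0+1>=2)=0 G4=1(const) -> 01001
Step 3: G0=G3&G0=0&0=0 G1=(1+0>=2)=0 G2=NOT G1=NOT 1=0 G3=(0+1>=2)=0 G4=1(const) -> 00001
Step 4: G0=G3&G0=0&0=0 G1=(1+0>=2)=0 G2=NOT G1=NOT 0=1 G3=(0+0>=2)=0 G4=1(const) -> 00101
Step 5: G0=G3&G0=0&0=0 G1=(1+1>=2)=1 G2=NOT G1=NOT 0=1 G3=(0+0>=2)=0 G4=1(const) -> 01101
Cycle of length 4 starting at step 1 -> no fixed point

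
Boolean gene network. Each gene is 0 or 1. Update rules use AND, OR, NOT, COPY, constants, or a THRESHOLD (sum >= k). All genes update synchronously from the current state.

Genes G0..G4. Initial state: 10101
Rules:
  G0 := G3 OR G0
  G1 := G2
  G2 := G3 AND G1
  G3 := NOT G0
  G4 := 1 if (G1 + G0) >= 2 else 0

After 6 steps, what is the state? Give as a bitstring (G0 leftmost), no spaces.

Step 1: G0=G3|G0=0|1=1 G1=G2=1 G2=G3&G1=0&0=0 G3=NOT G0=NOT 1=0 G4=(0+1>=2)=0 -> 11000
Step 2: G0=G3|G0=0|1=1 G1=G2=0 G2=G3&G1=0&1=0 G3=NOT G0=NOT 1=0 G4=(1+1>=2)=1 -> 10001
Step 3: G0=G3|G0=0|1=1 G1=G2=0 G2=G3&G1=0&0=0 G3=NOT G0=NOT 1=0 G4=(0+1>=2)=0 -> 10000
Step 4: G0=G3|G0=0|1=1 G1=G2=0 G2=G3&G1=0&0=0 G3=NOT G0=NOT 1=0 G4=(0+1>=2)=0 -> 10000
Step 5: G0=G3|G0=0|1=1 G1=G2=0 G2=G3&G1=0&0=0 G3=NOT G0=NOT 1=0 G4=(0+1>=2)=0 -> 10000
Step 6: G0=G3|G0=0|1=1 G1=G2=0 G2=G3&G1=0&0=0 G3=NOT G0=NOT 1=0 G4=(0+1>=2)=0 -> 10000

10000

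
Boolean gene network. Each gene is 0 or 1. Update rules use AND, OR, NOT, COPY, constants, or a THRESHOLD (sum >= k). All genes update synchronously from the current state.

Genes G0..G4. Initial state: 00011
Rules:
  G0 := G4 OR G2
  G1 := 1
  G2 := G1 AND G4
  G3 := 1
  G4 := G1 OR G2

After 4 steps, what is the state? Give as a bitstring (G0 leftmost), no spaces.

Step 1: G0=G4|G2=1|0=1 G1=1(const) G2=G1&G4=0&1=0 G3=1(const) G4=G1|G2=0|0=0 -> 11010
Step 2: G0=G4|G2=0|0=0 G1=1(const) G2=G1&G4=1&0=0 G3=1(const) G4=G1|G2=1|0=1 -> 01011
Step 3: G0=G4|G2=1|0=1 G1=1(const) G2=G1&G4=1&1=1 G3=1(const) G4=G1|G2=1|0=1 -> 11111
Step 4: G0=G4|G2=1|1=1 G1=1(const) G2=G1&G4=1&1=1 G3=1(const) G4=G1|G2=1|1=1 -> 11111

11111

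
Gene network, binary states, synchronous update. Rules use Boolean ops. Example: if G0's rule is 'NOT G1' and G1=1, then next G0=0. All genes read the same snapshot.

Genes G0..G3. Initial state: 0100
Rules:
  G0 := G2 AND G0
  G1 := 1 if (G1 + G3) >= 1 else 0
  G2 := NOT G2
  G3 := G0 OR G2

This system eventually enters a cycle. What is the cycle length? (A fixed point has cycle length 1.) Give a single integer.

Step 0: 0100
Step 1: G0=G2&G0=0&0=0 G1=(1+0>=1)=1 G2=NOT G2=NOT 0=1 G3=G0|G2=0|0=0 -> 0110
Step 2: G0=G2&G0=1&0=0 G1=(1+0>=1)=1 G2=NOT G2=NOT 1=0 G3=G0|G2=0|1=1 -> 0101
Step 3: G0=G2&G0=0&0=0 G1=(1+1>=1)=1 G2=NOT G2=NOT 0=1 G3=G0|G2=0|0=0 -> 0110
State from step 3 equals state from step 1 -> cycle length 2

Answer: 2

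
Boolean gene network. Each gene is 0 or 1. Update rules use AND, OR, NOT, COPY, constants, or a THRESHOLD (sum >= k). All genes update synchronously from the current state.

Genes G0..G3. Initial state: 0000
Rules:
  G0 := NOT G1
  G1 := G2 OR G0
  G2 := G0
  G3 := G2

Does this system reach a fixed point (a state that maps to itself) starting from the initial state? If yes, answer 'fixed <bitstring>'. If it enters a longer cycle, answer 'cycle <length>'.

Answer: cycle 5

Derivation:
Step 0: 0000
Step 1: G0=NOT G1=NOT 0=1 G1=G2|G0=0|0=0 G2=G0=0 G3=G2=0 -> 1000
Step 2: G0=NOT G1=NOT 0=1 G1=G2|G0=0|1=1 G2=G0=1 G3=G2=0 -> 1110
Step 3: G0=NOT G1=NOT 1=0 G1=G2|G0=1|1=1 G2=G0=1 G3=G2=1 -> 0111
Step 4: G0=NOT G1=NOT 1=0 G1=G2|G0=1|0=1 G2=G0=0 G3=G2=1 -> 0101
Step 5: G0=NOT G1=NOT 1=0 G1=G2|G0=0|0=0 G2=G0=0 G3=G2=0 -> 0000
Cycle of length 5 starting at step 0 -> no fixed point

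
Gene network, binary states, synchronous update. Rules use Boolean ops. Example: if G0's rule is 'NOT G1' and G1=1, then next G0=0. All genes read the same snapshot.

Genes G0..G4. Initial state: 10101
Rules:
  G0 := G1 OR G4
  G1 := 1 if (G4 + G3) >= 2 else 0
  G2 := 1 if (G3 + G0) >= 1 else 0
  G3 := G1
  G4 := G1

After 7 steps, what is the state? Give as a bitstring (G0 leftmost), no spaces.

Step 1: G0=G1|G4=0|1=1 G1=(1+0>=2)=0 G2=(0+1>=1)=1 G3=G1=0 G4=G1=0 -> 10100
Step 2: G0=G1|G4=0|0=0 G1=(0+0>=2)=0 G2=(0+1>=1)=1 G3=G1=0 G4=G1=0 -> 00100
Step 3: G0=G1|G4=0|0=0 G1=(0+0>=2)=0 G2=(0+0>=1)=0 G3=G1=0 G4=G1=0 -> 00000
Step 4: G0=G1|G4=0|0=0 G1=(0+0>=2)=0 G2=(0+0>=1)=0 G3=G1=0 G4=G1=0 -> 00000
Step 5: G0=G1|G4=0|0=0 G1=(0+0>=2)=0 G2=(0+0>=1)=0 G3=G1=0 G4=G1=0 -> 00000
Step 6: G0=G1|G4=0|0=0 G1=(0+0>=2)=0 G2=(0+0>=1)=0 G3=G1=0 G4=G1=0 -> 00000
Step 7: G0=G1|G4=0|0=0 G1=(0+0>=2)=0 G2=(0+0>=1)=0 G3=G1=0 G4=G1=0 -> 00000

00000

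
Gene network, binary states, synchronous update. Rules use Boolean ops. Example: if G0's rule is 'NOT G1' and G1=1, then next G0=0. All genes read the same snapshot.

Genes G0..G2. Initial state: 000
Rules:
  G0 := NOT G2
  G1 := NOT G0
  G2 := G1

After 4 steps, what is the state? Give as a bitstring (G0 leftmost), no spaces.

Step 1: G0=NOT G2=NOT 0=1 G1=NOT G0=NOT 0=1 G2=G1=0 -> 110
Step 2: G0=NOT G2=NOT 0=1 G1=NOT G0=NOT 1=0 G2=G1=1 -> 101
Step 3: G0=NOT G2=NOT 1=0 G1=NOT G0=NOT 1=0 G2=G1=0 -> 000
Step 4: G0=NOT G2=NOT 0=1 G1=NOT G0=NOT 0=1 G2=G1=0 -> 110

110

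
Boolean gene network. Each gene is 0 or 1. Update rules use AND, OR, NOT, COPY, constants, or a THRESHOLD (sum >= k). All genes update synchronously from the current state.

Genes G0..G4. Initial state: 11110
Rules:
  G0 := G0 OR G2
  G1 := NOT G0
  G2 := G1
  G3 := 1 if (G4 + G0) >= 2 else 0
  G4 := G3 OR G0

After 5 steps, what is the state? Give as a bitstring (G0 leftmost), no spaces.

Step 1: G0=G0|G2=1|1=1 G1=NOT G0=NOT 1=0 G2=G1=1 G3=(0+1>=2)=0 G4=G3|G0=1|1=1 -> 10101
Step 2: G0=G0|G2=1|1=1 G1=NOT G0=NOT 1=0 G2=G1=0 G3=(1+1>=2)=1 G4=G3|G0=0|1=1 -> 10011
Step 3: G0=G0|G2=1|0=1 G1=NOT G0=NOT 1=0 G2=G1=0 G3=(1+1>=2)=1 G4=G3|G0=1|1=1 -> 10011
Step 4: G0=G0|G2=1|0=1 G1=NOT G0=NOT 1=0 G2=G1=0 G3=(1+1>=2)=1 G4=G3|G0=1|1=1 -> 10011
Step 5: G0=G0|G2=1|0=1 G1=NOT G0=NOT 1=0 G2=G1=0 G3=(1+1>=2)=1 G4=G3|G0=1|1=1 -> 10011

10011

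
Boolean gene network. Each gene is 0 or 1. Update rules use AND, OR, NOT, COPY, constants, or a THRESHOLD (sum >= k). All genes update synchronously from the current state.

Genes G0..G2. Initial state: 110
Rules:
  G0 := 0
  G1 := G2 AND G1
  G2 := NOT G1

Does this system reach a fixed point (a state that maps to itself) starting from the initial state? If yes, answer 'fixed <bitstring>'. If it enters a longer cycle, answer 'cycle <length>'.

Step 0: 110
Step 1: G0=0(const) G1=G2&G1=0&1=0 G2=NOT G1=NOT 1=0 -> 000
Step 2: G0=0(const) G1=G2&G1=0&0=0 G2=NOT G1=NOT 0=1 -> 001
Step 3: G0=0(const) G1=G2&G1=1&0=0 G2=NOT G1=NOT 0=1 -> 001
Fixed point reached at step 2: 001

Answer: fixed 001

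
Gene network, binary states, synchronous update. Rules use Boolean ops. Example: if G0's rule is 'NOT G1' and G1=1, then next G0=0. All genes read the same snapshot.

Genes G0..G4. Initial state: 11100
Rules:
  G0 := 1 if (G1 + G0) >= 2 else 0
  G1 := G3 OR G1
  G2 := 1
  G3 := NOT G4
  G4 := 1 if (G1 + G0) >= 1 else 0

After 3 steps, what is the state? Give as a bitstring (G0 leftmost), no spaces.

Step 1: G0=(1+1>=2)=1 G1=G3|G1=0|1=1 G2=1(const) G3=NOT G4=NOT 0=1 G4=(1+1>=1)=1 -> 11111
Step 2: G0=(1+1>=2)=1 G1=G3|G1=1|1=1 G2=1(const) G3=NOT G4=NOT 1=0 G4=(1+1>=1)=1 -> 11101
Step 3: G0=(1+1>=2)=1 G1=G3|G1=0|1=1 G2=1(const) G3=NOT G4=NOT 1=0 G4=(1+1>=1)=1 -> 11101

11101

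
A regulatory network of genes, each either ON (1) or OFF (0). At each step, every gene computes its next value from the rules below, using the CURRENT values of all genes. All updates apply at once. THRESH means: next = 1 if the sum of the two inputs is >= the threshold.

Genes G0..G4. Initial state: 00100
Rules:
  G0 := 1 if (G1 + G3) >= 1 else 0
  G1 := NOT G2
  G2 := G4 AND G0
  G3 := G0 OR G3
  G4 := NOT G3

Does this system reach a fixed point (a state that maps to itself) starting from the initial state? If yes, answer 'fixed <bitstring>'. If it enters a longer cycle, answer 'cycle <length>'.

Step 0: 00100
Step 1: G0=(0+0>=1)=0 G1=NOT G2=NOT 1=0 G2=G4&G0=0&0=0 G3=G0|G3=0|0=0 G4=NOT G3=NOT 0=1 -> 00001
Step 2: G0=(0+0>=1)=0 G1=NOT G2=NOT 0=1 G2=G4&G0=1&0=0 G3=G0|G3=0|0=0 G4=NOT G3=NOT 0=1 -> 01001
Step 3: G0=(1+0>=1)=1 G1=NOT G2=NOT 0=1 G2=G4&G0=1&0=0 G3=G0|G3=0|0=0 G4=NOT G3=NOT 0=1 -> 11001
Step 4: G0=(1+0>=1)=1 G1=NOT G2=NOT 0=1 G2=G4&G0=1&1=1 G3=G0|G3=1|0=1 G4=NOT G3=NOT 0=1 -> 11111
Step 5: G0=(1+1>=1)=1 G1=NOT G2=NOT 1=0 G2=G4&G0=1&1=1 G3=G0|G3=1|1=1 G4=NOT G3=NOT 1=0 -> 10110
Step 6: G0=(0+1>=1)=1 G1=NOT G2=NOT 1=0 G2=G4&G0=0&1=0 G3=G0|G3=1|1=1 G4=NOT G3=NOT 1=0 -> 10010
Step 7: G0=(0+1>=1)=1 G1=NOT G2=NOT 0=1 G2=G4&G0=0&1=0 G3=G0|G3=1|1=1 G4=NOT G3=NOT 1=0 -> 11010
Step 8: G0=(1+1>=1)=1 G1=NOT G2=NOT 0=1 G2=G4&G0=0&1=0 G3=G0|G3=1|1=1 G4=NOT G3=NOT 1=0 -> 11010
Fixed point reached at step 7: 11010

Answer: fixed 11010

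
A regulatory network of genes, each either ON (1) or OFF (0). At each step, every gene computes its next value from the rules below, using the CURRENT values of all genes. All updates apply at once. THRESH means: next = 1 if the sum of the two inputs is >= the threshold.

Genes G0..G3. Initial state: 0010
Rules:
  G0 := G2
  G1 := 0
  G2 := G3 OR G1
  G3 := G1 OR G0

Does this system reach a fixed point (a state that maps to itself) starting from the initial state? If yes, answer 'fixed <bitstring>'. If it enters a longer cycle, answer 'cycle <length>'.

Answer: cycle 3

Derivation:
Step 0: 0010
Step 1: G0=G2=1 G1=0(const) G2=G3|G1=0|0=0 G3=G1|G0=0|0=0 -> 1000
Step 2: G0=G2=0 G1=0(const) G2=G3|G1=0|0=0 G3=G1|G0=0|1=1 -> 0001
Step 3: G0=G2=0 G1=0(const) G2=G3|G1=1|0=1 G3=G1|G0=0|0=0 -> 0010
Cycle of length 3 starting at step 0 -> no fixed point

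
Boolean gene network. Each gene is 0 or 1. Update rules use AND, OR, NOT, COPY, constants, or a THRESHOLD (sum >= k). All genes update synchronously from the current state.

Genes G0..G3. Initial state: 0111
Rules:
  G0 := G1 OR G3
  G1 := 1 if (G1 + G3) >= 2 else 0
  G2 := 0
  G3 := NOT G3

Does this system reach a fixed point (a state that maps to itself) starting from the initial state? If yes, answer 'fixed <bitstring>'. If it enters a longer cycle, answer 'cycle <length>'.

Step 0: 0111
Step 1: G0=G1|G3=1|1=1 G1=(1+1>=2)=1 G2=0(const) G3=NOT G3=NOT 1=0 -> 1100
Step 2: G0=G1|G3=1|0=1 G1=(1+0>=2)=0 G2=0(const) G3=NOT G3=NOT 0=1 -> 1001
Step 3: G0=G1|G3=0|1=1 G1=(0+1>=2)=0 G2=0(const) G3=NOT G3=NOT 1=0 -> 1000
Step 4: G0=G1|G3=0|0=0 G1=(0+0>=2)=0 G2=0(const) G3=NOT G3=NOT 0=1 -> 0001
Step 5: G0=G1|G3=0|1=1 G1=(0+1>=2)=0 G2=0(const) G3=NOT G3=NOT 1=0 -> 1000
Cycle of length 2 starting at step 3 -> no fixed point

Answer: cycle 2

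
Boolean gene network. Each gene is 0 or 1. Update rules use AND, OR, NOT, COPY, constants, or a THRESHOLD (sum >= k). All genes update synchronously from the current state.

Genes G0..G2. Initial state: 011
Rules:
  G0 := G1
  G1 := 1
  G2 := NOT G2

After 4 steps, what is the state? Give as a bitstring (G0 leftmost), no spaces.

Step 1: G0=G1=1 G1=1(const) G2=NOT G2=NOT 1=0 -> 110
Step 2: G0=G1=1 G1=1(const) G2=NOT G2=NOT 0=1 -> 111
Step 3: G0=G1=1 G1=1(const) G2=NOT G2=NOT 1=0 -> 110
Step 4: G0=G1=1 G1=1(const) G2=NOT G2=NOT 0=1 -> 111

111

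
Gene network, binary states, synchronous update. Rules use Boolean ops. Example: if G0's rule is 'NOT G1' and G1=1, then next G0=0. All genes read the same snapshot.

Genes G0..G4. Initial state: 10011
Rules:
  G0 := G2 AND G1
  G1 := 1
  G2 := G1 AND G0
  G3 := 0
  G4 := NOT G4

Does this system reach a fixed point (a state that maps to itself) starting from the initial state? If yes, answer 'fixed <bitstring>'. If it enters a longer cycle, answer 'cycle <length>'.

Step 0: 10011
Step 1: G0=G2&G1=0&0=0 G1=1(const) G2=G1&G0=0&1=0 G3=0(const) G4=NOT G4=NOT 1=0 -> 01000
Step 2: G0=G2&G1=0&1=0 G1=1(const) G2=G1&G0=1&0=0 G3=0(const) G4=NOT G4=NOT 0=1 -> 01001
Step 3: G0=G2&G1=0&1=0 G1=1(const) G2=G1&G0=1&0=0 G3=0(const) G4=NOT G4=NOT 1=0 -> 01000
Cycle of length 2 starting at step 1 -> no fixed point

Answer: cycle 2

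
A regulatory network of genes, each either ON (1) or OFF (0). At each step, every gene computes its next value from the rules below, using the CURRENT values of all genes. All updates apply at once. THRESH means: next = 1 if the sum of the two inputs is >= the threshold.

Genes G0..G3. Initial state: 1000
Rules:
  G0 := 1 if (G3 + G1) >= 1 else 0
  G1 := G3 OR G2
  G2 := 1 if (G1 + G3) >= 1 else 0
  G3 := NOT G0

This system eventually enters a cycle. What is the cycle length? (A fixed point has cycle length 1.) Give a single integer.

Answer: 1

Derivation:
Step 0: 1000
Step 1: G0=(0+0>=1)=0 G1=G3|G2=0|0=0 G2=(0+0>=1)=0 G3=NOT G0=NOT 1=0 -> 0000
Step 2: G0=(0+0>=1)=0 G1=G3|G2=0|0=0 G2=(0+0>=1)=0 G3=NOT G0=NOT 0=1 -> 0001
Step 3: G0=(1+0>=1)=1 G1=G3|G2=1|0=1 G2=(0+1>=1)=1 G3=NOT G0=NOT 0=1 -> 1111
Step 4: G0=(1+1>=1)=1 G1=G3|G2=1|1=1 G2=(1+1>=1)=1 G3=NOT G0=NOT 1=0 -> 1110
Step 5: G0=(0+1>=1)=1 G1=G3|G2=0|1=1 G2=(1+0>=1)=1 G3=NOT G0=NOT 1=0 -> 1110
State from step 5 equals state from step 4 -> cycle length 1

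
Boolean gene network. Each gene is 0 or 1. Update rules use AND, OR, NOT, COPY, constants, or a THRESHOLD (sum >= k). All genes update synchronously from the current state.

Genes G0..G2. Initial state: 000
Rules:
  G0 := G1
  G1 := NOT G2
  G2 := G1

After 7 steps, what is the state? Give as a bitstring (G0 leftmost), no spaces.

Step 1: G0=G1=0 G1=NOT G2=NOT 0=1 G2=G1=0 -> 010
Step 2: G0=G1=1 G1=NOT G2=NOT 0=1 G2=G1=1 -> 111
Step 3: G0=G1=1 G1=NOT G2=NOT 1=0 G2=G1=1 -> 101
Step 4: G0=G1=0 G1=NOT G2=NOT 1=0 G2=G1=0 -> 000
Step 5: G0=G1=0 G1=NOT G2=NOT 0=1 G2=G1=0 -> 010
Step 6: G0=G1=1 G1=NOT G2=NOT 0=1 G2=G1=1 -> 111
Step 7: G0=G1=1 G1=NOT G2=NOT 1=0 G2=G1=1 -> 101

101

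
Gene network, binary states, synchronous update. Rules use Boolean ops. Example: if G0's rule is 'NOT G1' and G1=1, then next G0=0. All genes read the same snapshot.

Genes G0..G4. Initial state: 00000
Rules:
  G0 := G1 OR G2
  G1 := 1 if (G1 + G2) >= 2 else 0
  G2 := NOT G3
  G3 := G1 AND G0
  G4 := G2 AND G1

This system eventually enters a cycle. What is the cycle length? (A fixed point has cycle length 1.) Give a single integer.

Step 0: 00000
Step 1: G0=G1|G2=0|0=0 G1=(0+0>=2)=0 G2=NOT G3=NOT 0=1 G3=G1&G0=0&0=0 G4=G2&G1=0&0=0 -> 00100
Step 2: G0=G1|G2=0|1=1 G1=(0+1>=2)=0 G2=NOT G3=NOT 0=1 G3=G1&G0=0&0=0 G4=G2&G1=1&0=0 -> 10100
Step 3: G0=G1|G2=0|1=1 G1=(0+1>=2)=0 G2=NOT G3=NOT 0=1 G3=G1&G0=0&1=0 G4=G2&G1=1&0=0 -> 10100
State from step 3 equals state from step 2 -> cycle length 1

Answer: 1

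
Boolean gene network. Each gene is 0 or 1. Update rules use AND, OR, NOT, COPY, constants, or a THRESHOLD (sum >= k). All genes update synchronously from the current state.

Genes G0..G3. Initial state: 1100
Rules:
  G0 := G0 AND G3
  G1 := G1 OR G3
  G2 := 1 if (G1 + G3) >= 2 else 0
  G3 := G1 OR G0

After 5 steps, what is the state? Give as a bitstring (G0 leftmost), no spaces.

Step 1: G0=G0&G3=1&0=0 G1=G1|G3=1|0=1 G2=(1+0>=2)=0 G3=G1|G0=1|1=1 -> 0101
Step 2: G0=G0&G3=0&1=0 G1=G1|G3=1|1=1 G2=(1+1>=2)=1 G3=G1|G0=1|0=1 -> 0111
Step 3: G0=G0&G3=0&1=0 G1=G1|G3=1|1=1 G2=(1+1>=2)=1 G3=G1|G0=1|0=1 -> 0111
Step 4: G0=G0&G3=0&1=0 G1=G1|G3=1|1=1 G2=(1+1>=2)=1 G3=G1|G0=1|0=1 -> 0111
Step 5: G0=G0&G3=0&1=0 G1=G1|G3=1|1=1 G2=(1+1>=2)=1 G3=G1|G0=1|0=1 -> 0111

0111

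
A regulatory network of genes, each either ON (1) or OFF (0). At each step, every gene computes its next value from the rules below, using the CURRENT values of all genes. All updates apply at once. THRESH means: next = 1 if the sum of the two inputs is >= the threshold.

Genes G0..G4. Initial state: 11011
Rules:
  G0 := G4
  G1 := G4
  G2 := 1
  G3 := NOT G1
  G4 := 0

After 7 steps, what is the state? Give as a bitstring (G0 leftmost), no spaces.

Step 1: G0=G4=1 G1=G4=1 G2=1(const) G3=NOT G1=NOT 1=0 G4=0(const) -> 11100
Step 2: G0=G4=0 G1=G4=0 G2=1(const) G3=NOT G1=NOT 1=0 G4=0(const) -> 00100
Step 3: G0=G4=0 G1=G4=0 G2=1(const) G3=NOT G1=NOT 0=1 G4=0(const) -> 00110
Step 4: G0=G4=0 G1=G4=0 G2=1(const) G3=NOT G1=NOT 0=1 G4=0(const) -> 00110
Step 5: G0=G4=0 G1=G4=0 G2=1(const) G3=NOT G1=NOT 0=1 G4=0(const) -> 00110
Step 6: G0=G4=0 G1=G4=0 G2=1(const) G3=NOT G1=NOT 0=1 G4=0(const) -> 00110
Step 7: G0=G4=0 G1=G4=0 G2=1(const) G3=NOT G1=NOT 0=1 G4=0(const) -> 00110

00110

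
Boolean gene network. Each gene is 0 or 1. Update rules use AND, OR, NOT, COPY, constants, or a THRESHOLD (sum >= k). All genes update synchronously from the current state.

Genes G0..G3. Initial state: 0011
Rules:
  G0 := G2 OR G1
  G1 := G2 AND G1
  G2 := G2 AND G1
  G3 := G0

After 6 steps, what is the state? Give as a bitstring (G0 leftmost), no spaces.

Step 1: G0=G2|G1=1|0=1 G1=G2&G1=1&0=0 G2=G2&G1=1&0=0 G3=G0=0 -> 1000
Step 2: G0=G2|G1=0|0=0 G1=G2&G1=0&0=0 G2=G2&G1=0&0=0 G3=G0=1 -> 0001
Step 3: G0=G2|G1=0|0=0 G1=G2&G1=0&0=0 G2=G2&G1=0&0=0 G3=G0=0 -> 0000
Step 4: G0=G2|G1=0|0=0 G1=G2&G1=0&0=0 G2=G2&G1=0&0=0 G3=G0=0 -> 0000
Step 5: G0=G2|G1=0|0=0 G1=G2&G1=0&0=0 G2=G2&G1=0&0=0 G3=G0=0 -> 0000
Step 6: G0=G2|G1=0|0=0 G1=G2&G1=0&0=0 G2=G2&G1=0&0=0 G3=G0=0 -> 0000

0000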